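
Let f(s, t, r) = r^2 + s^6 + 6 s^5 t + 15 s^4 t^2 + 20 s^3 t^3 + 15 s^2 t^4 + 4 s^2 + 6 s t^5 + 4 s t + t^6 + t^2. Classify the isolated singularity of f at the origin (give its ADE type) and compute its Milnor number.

The Hessian of f at 0 has rank 2. Corank 1: A-series; mu = 5 gives A_5.

Type A_5, Milnor number mu = 5.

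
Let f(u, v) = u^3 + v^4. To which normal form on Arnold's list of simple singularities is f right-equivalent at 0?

E_6

The Hessian of f at 0 is [[0, 0], [0, 0]] with rank 0, so corank 2. A Groebner basis of the Jacobian ideal J(f) in C{u,v} is {v^3, u^2}; counting standard monomials gives mu = 6. Corank 2; j^3 = u^3 is a perfect cube, so E-series; the 4-jet and mu = 6 give E_6.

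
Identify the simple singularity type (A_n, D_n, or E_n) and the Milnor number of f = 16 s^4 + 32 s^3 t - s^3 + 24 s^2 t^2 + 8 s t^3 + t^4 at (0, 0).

The Hessian of f at 0 has rank 0. Corank 2; j^3 = -s^3 is a perfect cube, so E-series; the 4-jet and mu = 6 give E_6.

Type E_6, Milnor number mu = 6.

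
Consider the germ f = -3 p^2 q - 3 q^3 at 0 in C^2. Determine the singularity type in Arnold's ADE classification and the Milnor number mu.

Type D_{4}, Milnor number mu = 4.

The Hessian of f at 0 has rank 0. Corank 2; j^3 = -3*q*(p^2 + q^2) splits into three distinct lines over C (the quadratic factor has nonzero discriminant), so D_4.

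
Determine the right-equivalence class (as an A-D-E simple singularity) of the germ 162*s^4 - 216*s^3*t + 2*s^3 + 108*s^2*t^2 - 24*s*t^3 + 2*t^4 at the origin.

E_6

The Hessian of f at 0 is [[0, 0], [0, 0]] with rank 0, so corank 2. A Groebner basis of the Jacobian ideal J(f) in C{s,t} is {t^4, s*t^2 - t^3/9, s^2}; counting standard monomials gives mu = 6. Corank 2; j^3 = 2*s^3 is a perfect cube, so E-series; the 4-jet and mu = 6 give E_6.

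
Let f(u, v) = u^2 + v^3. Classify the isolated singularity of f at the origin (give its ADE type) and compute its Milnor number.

The Hessian of f at 0 is [[2, 0], [0, 0]] with rank 1, so corank 1. A Groebner basis of the Jacobian ideal J(f) in C{u,v} is {v^2, u}; counting standard monomials gives mu = 2. Corank 1: A-series; mu = 2 gives A_2.

Type A_2, Milnor number mu = 2.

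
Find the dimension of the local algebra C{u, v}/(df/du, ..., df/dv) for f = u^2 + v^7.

6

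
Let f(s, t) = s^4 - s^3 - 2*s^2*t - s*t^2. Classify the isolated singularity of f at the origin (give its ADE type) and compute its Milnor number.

The Hessian of f at 0 has rank 0. Corank 2; j^3 = -s*(s + t)^2 has shape L^2 M (L != M), so D-series; mu = 5 gives D_5.

Type D_{5}, Milnor number mu = 5.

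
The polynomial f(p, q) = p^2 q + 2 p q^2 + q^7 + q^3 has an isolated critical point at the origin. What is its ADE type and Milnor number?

Type D8, Milnor number mu = 8.

The Hessian of f at 0 has rank 0. Corank 2; j^3 = q*(p + q)^2 has shape L^2 M (L != M), so D-series; mu = 8 gives D_8.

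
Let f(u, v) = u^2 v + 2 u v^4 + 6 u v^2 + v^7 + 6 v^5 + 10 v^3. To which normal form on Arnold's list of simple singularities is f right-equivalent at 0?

D_4

The Hessian of f at 0 is [[0, 0], [0, 0]] with rank 0, so corank 2. A Groebner basis of the Jacobian ideal J(f) in C{u,v} is {v^3, u^2 - 6*v^2, u*v + 3*v^2}; counting standard monomials gives mu = 4. Corank 2; j^3 = v*(u^2 + 6*u*v + 10*v^2) splits into three distinct lines over C (the quadratic factor has nonzero discriminant), so D_4.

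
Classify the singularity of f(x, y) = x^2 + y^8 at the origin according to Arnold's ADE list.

The Hessian of f at 0 is [[2, 0], [0, 0]] with rank 1, so corank 1. A Groebner basis of the Jacobian ideal J(f) in C{x,y} is {y^7, x}; counting standard monomials gives mu = 7. Corank 1: A-series; mu = 7 gives A_7.

A_7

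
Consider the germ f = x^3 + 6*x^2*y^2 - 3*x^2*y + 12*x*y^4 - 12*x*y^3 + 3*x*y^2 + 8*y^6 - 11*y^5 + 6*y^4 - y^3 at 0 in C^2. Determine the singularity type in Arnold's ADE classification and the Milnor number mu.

The Hessian of f at 0 has rank 0. Corank 2; j^3 = (x - y)^3 is a perfect cube, so E-series; the 5-jet and mu = 8 give E_8.

Type E_8, Milnor number mu = 8.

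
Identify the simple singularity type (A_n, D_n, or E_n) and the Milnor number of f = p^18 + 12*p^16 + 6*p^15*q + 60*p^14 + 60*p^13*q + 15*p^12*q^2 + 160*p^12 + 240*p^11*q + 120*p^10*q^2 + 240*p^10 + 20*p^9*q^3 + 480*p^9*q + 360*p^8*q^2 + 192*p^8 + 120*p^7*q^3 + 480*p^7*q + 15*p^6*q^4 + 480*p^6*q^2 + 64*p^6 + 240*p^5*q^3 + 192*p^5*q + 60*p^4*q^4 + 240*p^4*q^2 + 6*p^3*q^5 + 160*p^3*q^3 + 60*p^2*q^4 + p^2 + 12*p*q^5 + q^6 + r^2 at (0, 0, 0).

Type A_{5}, Milnor number mu = 5.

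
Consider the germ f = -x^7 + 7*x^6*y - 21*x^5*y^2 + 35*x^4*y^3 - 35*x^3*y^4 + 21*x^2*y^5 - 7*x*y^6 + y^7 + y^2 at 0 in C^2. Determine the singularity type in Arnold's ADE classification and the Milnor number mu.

Type A_6, Milnor number mu = 6.

The Hessian of f at 0 has rank 1. Corank 1: A-series; mu = 6 gives A_6.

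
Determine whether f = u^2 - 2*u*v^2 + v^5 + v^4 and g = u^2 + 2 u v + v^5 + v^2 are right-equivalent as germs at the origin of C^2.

Yes.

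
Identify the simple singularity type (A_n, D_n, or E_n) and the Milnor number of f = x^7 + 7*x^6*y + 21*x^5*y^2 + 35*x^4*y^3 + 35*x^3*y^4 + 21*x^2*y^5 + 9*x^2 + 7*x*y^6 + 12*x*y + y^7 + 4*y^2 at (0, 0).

Type A6, Milnor number mu = 6.

The Hessian of f at 0 is [[18, 12], [12, 8]] with rank 1, so corank 1. A Groebner basis of the Jacobian ideal J(f) in C{x,y} is {y^6, x + 2*y/3}; counting standard monomials gives mu = 6. Corank 1: A-series; mu = 6 gives A_6.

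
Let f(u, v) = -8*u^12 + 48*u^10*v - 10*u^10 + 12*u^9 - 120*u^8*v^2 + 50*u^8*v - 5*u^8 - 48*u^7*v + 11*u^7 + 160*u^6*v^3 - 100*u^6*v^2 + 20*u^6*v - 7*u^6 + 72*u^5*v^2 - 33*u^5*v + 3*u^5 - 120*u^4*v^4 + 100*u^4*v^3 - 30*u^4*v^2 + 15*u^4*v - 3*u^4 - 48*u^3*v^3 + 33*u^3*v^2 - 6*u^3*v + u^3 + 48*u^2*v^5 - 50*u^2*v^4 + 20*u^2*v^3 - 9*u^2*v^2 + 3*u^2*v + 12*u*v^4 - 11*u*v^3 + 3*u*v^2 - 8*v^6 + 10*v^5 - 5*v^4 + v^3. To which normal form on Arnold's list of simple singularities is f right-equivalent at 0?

The Hessian of f at 0 has rank 0. Corank 2; j^3 = (u + v)^3 is a perfect cube, so E-series; the 4-jet and mu = 7 give E_7.

E_7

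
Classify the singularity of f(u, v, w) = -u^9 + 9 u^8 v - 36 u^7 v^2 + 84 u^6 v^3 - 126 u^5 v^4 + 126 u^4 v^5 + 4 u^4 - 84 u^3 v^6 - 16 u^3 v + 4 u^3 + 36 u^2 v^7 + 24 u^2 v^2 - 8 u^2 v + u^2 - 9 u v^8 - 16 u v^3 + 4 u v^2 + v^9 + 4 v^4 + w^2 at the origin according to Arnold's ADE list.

A8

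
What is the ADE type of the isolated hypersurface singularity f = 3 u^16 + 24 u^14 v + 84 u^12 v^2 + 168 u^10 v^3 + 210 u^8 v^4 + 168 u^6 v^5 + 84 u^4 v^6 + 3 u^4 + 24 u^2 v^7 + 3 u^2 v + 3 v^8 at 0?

The Hessian of f at 0 is [[0, 0], [0, 0]] with rank 0, so corank 2. A Groebner basis of the Jacobian ideal J(f) in C{u,v} is {u^2/8 + v^7, u^3, u*v}; counting standard monomials gives mu = 9. Corank 2; j^3 = 3*u^2*v has shape L^2 M (L != M), so D-series; mu = 9 gives D_9.

D_9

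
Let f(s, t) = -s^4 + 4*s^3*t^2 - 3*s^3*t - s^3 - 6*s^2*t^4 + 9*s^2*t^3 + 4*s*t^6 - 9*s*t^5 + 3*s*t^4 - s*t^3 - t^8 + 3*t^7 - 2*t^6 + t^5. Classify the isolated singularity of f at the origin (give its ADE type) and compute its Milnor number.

The Hessian of f at 0 has rank 0. Corank 2; j^3 = -s^3 is a perfect cube, so E-series; the 4-jet and mu = 7 give E_7.

Type E_7, Milnor number mu = 7.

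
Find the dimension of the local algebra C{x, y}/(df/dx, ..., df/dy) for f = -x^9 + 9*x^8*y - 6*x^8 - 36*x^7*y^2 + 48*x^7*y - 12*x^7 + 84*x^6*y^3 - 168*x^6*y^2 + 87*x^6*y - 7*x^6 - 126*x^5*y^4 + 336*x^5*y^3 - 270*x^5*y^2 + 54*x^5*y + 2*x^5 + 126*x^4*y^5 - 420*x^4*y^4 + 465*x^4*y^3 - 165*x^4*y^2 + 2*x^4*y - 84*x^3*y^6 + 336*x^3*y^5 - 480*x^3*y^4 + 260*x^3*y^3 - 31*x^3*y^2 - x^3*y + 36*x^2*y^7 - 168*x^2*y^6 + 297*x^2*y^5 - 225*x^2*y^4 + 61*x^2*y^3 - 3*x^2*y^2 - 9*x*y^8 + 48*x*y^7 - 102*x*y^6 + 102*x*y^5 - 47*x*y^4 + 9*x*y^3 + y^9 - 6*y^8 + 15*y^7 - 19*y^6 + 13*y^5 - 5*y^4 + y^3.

The Hessian of f at 0 is [[0, 0], [0, 0]] with rank 0, so corank 2. A Groebner basis of the Jacobian ideal J(f) in C{x,y} is {x^3 + 15*x*y^2 - 3*y^2, x^2*y - 8*x*y^2, y^3}; counting standard monomials gives mu = 7. Corank 2; j^3 = y^3 is a perfect cube, so E-series; the 4-jet and mu = 7 give E_7.

7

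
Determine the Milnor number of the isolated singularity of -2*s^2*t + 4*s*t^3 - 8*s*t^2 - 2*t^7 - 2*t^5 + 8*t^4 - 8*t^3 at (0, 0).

8

The Hessian of f at 0 has rank 0. Corank 2; j^3 = -2*t*(s + 2*t)^2 has shape L^2 M (L != M), so D-series; mu = 8 gives D_8.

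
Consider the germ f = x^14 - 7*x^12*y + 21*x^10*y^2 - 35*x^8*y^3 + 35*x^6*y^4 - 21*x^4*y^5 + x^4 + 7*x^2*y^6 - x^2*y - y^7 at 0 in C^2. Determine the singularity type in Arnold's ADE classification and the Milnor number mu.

Type D8, Milnor number mu = 8.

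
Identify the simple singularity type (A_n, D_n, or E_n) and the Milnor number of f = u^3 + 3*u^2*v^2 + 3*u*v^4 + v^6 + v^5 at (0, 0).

Type E8, Milnor number mu = 8.

The Hessian of f at 0 has rank 0. Corank 2; j^3 = u^3 is a perfect cube, so E-series; the 5-jet and mu = 8 give E_8.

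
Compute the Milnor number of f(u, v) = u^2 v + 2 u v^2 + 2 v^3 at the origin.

4

The Hessian of f at 0 has rank 0. Corank 2; j^3 = v*(u^2 + 2*u*v + 2*v^2) splits into three distinct lines over C (the quadratic factor has nonzero discriminant), so D_4.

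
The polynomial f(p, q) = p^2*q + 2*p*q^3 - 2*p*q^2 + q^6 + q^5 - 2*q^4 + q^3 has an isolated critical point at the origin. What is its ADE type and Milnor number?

The Hessian of f at 0 has rank 0. Corank 2; j^3 = q*(p - q)^2 has shape L^2 M (L != M), so D-series; mu = 7 gives D_7.

Type D_7, Milnor number mu = 7.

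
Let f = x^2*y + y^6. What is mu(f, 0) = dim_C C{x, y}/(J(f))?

7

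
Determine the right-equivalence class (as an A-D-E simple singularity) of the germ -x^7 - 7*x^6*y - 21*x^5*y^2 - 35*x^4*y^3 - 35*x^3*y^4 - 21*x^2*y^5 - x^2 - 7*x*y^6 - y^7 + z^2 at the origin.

The Hessian of f at 0 has rank 2. Corank 1: A-series; mu = 6 gives A_6.

A6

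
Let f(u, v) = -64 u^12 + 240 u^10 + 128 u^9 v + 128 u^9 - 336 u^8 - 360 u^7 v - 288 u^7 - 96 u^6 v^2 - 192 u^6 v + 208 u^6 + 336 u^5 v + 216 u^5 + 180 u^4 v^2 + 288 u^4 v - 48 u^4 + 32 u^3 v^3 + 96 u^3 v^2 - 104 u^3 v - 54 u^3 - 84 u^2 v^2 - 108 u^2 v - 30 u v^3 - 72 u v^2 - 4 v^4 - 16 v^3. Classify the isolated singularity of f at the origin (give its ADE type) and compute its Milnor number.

The Hessian of f at 0 is [[0, 0], [0, 0]] with rank 0, so corank 2. A Groebner basis of the Jacobian ideal J(f) in C{u,v} is {19683*u^2/4 + 6561*u*v + v^4 - 27*v^3/4 + 2187*v^2, u^3 + 189*u^2/2 + 126*u*v + v^3/6 + 42*v^2, u^2*v - 405*u^2/4 - 135*u*v - 11*v^3/36 - 45*v^2, 81*u^2 + u*v^2 + 108*u*v + 5*v^3/9 + 36*v^2}; counting standard monomials gives mu = 7. Corank 2; j^3 = -2*(3*u + 2*v)^3 is a perfect cube, so E-series; the 4-jet and mu = 7 give E_7.

Type E_{7}, Milnor number mu = 7.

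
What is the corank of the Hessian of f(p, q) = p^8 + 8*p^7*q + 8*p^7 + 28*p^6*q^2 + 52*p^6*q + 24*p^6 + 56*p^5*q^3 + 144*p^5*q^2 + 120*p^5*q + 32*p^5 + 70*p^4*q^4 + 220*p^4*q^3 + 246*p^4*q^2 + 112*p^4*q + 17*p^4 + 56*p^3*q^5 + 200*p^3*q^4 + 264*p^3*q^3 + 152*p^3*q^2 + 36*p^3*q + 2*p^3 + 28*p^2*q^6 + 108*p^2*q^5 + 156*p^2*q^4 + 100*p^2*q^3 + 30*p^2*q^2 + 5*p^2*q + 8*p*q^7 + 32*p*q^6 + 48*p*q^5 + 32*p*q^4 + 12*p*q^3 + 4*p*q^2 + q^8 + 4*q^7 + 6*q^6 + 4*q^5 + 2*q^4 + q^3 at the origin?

2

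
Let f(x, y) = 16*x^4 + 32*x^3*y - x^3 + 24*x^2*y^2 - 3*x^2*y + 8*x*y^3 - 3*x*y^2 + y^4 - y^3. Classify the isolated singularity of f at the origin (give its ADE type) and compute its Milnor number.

Type E_6, Milnor number mu = 6.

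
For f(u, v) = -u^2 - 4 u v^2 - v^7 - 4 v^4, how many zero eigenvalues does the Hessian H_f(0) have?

1

Hessian at 0 has rank 1.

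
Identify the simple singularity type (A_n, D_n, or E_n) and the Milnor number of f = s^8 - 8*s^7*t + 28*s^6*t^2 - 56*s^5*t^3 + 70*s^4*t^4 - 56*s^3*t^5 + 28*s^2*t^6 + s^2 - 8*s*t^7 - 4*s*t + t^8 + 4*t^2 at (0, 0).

The Hessian of f at 0 has rank 1. Corank 1: A-series; mu = 7 gives A_7.

Type A7, Milnor number mu = 7.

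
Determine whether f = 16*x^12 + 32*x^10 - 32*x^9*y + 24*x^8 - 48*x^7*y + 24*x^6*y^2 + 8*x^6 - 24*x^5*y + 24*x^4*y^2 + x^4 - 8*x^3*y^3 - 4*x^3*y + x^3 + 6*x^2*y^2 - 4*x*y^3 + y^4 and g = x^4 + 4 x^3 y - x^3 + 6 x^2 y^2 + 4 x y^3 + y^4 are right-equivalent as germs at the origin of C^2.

Yes.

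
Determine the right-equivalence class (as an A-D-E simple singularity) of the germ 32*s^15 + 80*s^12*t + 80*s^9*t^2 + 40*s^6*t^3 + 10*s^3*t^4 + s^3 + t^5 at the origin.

E_8

The Hessian of f at 0 has rank 0. Corank 2; j^3 = s^3 is a perfect cube, so E-series; the 5-jet and mu = 8 give E_8.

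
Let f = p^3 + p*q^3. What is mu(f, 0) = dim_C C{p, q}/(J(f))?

7

The Hessian of f at 0 has rank 0. Corank 2; j^3 = p^3 is a perfect cube, so E-series; the 4-jet and mu = 7 give E_7.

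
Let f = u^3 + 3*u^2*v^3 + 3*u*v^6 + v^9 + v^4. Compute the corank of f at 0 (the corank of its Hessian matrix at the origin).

2

Hessian at 0 has rank 0.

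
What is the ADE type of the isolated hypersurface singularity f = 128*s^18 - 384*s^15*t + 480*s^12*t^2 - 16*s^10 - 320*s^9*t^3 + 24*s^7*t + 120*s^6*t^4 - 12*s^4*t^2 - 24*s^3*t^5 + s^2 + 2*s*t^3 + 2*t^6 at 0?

A_{5}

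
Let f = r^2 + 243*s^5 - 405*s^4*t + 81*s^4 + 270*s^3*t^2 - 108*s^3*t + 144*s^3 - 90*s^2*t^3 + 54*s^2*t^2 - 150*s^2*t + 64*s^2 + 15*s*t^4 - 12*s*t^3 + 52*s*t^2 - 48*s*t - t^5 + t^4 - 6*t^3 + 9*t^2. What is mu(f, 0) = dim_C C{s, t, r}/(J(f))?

4

The Hessian of f at 0 is [[128, -48, 0], [-48, 18, 0], [0, 0, 2]] with rank 2, so corank 1. A Groebner basis of the Jacobian ideal J(f) in C{s,t,r} is {-16384*s/3 + t^3 - 32*t^2/3 + 2048*t, s^2 + 8*s - t^2/8 - 3*t, s*t + 32*s/3 - 17*t^2/48 - 4*t, r}; counting standard monomials gives mu = 4. Corank 1: A-series; mu = 4 gives A_4.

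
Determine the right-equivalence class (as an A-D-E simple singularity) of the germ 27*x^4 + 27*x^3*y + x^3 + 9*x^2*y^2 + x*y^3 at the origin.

E_7

The Hessian of f at 0 has rank 0. Corank 2; j^3 = x^3 is a perfect cube, so E-series; the 4-jet and mu = 7 give E_7.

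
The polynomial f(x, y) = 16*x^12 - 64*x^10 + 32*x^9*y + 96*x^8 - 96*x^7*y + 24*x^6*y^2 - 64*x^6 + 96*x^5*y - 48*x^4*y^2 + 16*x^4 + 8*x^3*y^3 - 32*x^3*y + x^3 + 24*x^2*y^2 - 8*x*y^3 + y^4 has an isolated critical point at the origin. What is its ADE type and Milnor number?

Type E6, Milnor number mu = 6.

The Hessian of f at 0 is [[0, 0], [0, 0]] with rank 0, so corank 2. A Groebner basis of the Jacobian ideal J(f) in C{x,y} is {y^4, x*y^2 - y^3/6, x^2}; counting standard monomials gives mu = 6. Corank 2; j^3 = x^3 is a perfect cube, so E-series; the 4-jet and mu = 6 give E_6.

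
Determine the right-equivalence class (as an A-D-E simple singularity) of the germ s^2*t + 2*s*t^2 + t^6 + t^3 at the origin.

The Hessian of f at 0 is [[0, 0], [0, 0]] with rank 0, so corank 2. A Groebner basis of the Jacobian ideal J(f) in C{s,t} is {s^2/6 + t^5 - t^2/6, s^3 + t^3, s*t + t^2}; counting standard monomials gives mu = 7. Corank 2; j^3 = t*(s + t)^2 has shape L^2 M (L != M), so D-series; mu = 7 gives D_7.

D7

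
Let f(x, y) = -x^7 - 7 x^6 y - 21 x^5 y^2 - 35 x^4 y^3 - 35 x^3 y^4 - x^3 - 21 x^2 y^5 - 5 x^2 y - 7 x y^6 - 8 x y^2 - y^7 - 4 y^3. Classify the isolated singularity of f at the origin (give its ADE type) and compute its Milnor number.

Type D_{8}, Milnor number mu = 8.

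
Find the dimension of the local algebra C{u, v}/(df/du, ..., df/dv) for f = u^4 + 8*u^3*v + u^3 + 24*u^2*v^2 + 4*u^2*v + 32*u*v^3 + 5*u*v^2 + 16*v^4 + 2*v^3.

5

The Hessian of f at 0 is [[0, 0], [0, 0]] with rank 0, so corank 2. A Groebner basis of the Jacobian ideal J(f) in C{u,v} is {u*v^2 + u*v/4 + v^2/4, -u*v/4 + v^3 - v^2/4, u^2 + 3*u*v + 2*v^2}; counting standard monomials gives mu = 5. Corank 2; j^3 = (u + v)^2*(u + 2*v) has shape L^2 M (L != M), so D-series; mu = 5 gives D_5.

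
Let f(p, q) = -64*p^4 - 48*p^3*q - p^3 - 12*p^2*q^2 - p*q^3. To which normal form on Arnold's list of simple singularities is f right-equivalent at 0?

The Hessian of f at 0 has rank 0. Corank 2; j^3 = -p^3 is a perfect cube, so E-series; the 4-jet and mu = 7 give E_7.

E_7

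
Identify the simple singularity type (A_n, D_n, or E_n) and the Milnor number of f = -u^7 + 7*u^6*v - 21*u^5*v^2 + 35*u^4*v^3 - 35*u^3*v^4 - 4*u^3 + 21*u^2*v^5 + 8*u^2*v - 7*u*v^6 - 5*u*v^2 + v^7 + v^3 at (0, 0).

Type D_{8}, Milnor number mu = 8.

The Hessian of f at 0 has rank 0. Corank 2; j^3 = -(u - v)*(2*u - v)^2 has shape L^2 M (L != M), so D-series; mu = 8 gives D_8.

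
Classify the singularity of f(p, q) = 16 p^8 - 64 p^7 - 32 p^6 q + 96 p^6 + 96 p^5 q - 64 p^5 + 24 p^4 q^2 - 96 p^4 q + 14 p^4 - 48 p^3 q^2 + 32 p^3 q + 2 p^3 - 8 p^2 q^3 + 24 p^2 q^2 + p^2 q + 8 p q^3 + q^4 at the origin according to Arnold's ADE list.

D5

The Hessian of f at 0 is [[0, 0], [0, 0]] with rank 0, so corank 2. A Groebner basis of the Jacobian ideal J(f) in C{p,q} is {p*q^2, -p*q/8 + q^3, p^2 + p*q/2}; counting standard monomials gives mu = 5. Corank 2; j^3 = p^2*(2*p + q) has shape L^2 M (L != M), so D-series; mu = 5 gives D_5.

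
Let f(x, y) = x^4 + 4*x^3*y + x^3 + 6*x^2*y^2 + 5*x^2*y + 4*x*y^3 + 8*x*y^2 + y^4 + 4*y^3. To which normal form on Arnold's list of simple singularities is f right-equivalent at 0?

The Hessian of f at 0 is [[0, 0], [0, 0]] with rank 0, so corank 2. A Groebner basis of the Jacobian ideal J(f) in C{x,y} is {x*y^2 + x*y/2 + y^2, -x*y/4 + y^3 - y^2/2, x^2 + 3*x*y + 2*y^2}; counting standard monomials gives mu = 5. Corank 2; j^3 = (x + y)*(x + 2*y)^2 has shape L^2 M (L != M), so D-series; mu = 5 gives D_5.

D_5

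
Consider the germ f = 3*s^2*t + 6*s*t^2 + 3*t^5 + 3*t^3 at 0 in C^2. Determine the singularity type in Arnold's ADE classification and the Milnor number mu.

Type D6, Milnor number mu = 6.

The Hessian of f at 0 is [[0, 0], [0, 0]] with rank 0, so corank 2. A Groebner basis of the Jacobian ideal J(f) in C{s,t} is {s^2/5 + t^4 - t^2/5, s^3 + t^3, s*t + t^2}; counting standard monomials gives mu = 6. Corank 2; j^3 = 3*t*(s + t)^2 has shape L^2 M (L != M), so D-series; mu = 6 gives D_6.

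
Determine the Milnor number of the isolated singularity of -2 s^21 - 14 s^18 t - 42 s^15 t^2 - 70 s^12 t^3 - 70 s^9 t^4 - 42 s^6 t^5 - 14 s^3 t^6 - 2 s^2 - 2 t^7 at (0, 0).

The Hessian of f at 0 is [[-4, 0], [0, 0]] with rank 1, so corank 1. A Groebner basis of the Jacobian ideal J(f) in C{s,t} is {t^6, s}; counting standard monomials gives mu = 6. Corank 1: A-series; mu = 6 gives A_6.

6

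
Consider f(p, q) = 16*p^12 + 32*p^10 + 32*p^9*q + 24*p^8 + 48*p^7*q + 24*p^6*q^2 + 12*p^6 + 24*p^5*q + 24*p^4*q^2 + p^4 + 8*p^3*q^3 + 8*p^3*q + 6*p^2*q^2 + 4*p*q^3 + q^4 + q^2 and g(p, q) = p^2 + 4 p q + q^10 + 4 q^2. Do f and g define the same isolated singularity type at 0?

The Hessian of f at 0 has rank 1. Corank 1: A-series; mu = 3 gives A_3. The Hessian of g at 0 has rank 1. Corank 1: A-series; mu = 9 gives A_9. f is A_3 but g is A_9, hence not right-equivalent.

No.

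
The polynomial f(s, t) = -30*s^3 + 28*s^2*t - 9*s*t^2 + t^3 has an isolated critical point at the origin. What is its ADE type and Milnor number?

The Hessian of f at 0 is [[0, 0], [0, 0]] with rank 0, so corank 2. A Groebner basis of the Jacobian ideal J(f) in C{s,t} is {t^3, s^2 - 3*t^2/26, s*t - 9*t^2/26}; counting standard monomials gives mu = 4. Corank 2; j^3 = -(3*s - t)*(10*s^2 - 6*s*t + t^2) splits into three distinct lines over C (the quadratic factor has nonzero discriminant), so D_4.

Type D_4, Milnor number mu = 4.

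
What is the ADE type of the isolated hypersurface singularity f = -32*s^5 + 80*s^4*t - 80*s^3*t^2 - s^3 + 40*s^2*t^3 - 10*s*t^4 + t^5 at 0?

E8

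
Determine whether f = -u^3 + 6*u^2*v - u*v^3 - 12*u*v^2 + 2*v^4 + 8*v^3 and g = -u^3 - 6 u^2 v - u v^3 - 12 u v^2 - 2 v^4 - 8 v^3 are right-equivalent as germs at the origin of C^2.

Yes.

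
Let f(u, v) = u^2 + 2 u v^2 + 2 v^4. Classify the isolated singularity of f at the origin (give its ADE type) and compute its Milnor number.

Type A3, Milnor number mu = 3.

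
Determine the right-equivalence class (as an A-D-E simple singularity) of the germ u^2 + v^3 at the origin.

The Hessian of f at 0 has rank 1. Corank 1: A-series; mu = 2 gives A_2.

A_{2}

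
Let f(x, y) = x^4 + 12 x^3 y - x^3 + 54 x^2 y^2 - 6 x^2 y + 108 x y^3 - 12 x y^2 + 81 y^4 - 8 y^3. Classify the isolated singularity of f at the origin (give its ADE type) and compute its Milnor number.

Type E6, Milnor number mu = 6.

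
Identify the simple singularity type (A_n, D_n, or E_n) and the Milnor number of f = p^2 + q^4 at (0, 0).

Type A3, Milnor number mu = 3.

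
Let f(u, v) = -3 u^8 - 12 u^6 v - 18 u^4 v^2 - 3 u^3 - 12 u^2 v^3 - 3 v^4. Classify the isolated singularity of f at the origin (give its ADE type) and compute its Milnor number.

Type E_{6}, Milnor number mu = 6.

The Hessian of f at 0 has rank 0. Corank 2; j^3 = -3*u^3 is a perfect cube, so E-series; the 4-jet and mu = 6 give E_6.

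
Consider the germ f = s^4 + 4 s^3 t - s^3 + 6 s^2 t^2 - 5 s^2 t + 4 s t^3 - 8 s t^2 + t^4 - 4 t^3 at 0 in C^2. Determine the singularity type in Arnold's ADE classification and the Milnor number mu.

Type D_{5}, Milnor number mu = 5.

The Hessian of f at 0 has rank 0. Corank 2; j^3 = -(s + t)*(s + 2*t)^2 has shape L^2 M (L != M), so D-series; mu = 5 gives D_5.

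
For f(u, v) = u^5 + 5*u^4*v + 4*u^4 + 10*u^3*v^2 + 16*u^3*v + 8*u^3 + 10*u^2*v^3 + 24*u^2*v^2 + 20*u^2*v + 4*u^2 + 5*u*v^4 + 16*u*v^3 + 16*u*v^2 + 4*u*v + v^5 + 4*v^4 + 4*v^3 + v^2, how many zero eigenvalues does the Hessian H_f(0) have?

1

Hessian at 0 has rank 1.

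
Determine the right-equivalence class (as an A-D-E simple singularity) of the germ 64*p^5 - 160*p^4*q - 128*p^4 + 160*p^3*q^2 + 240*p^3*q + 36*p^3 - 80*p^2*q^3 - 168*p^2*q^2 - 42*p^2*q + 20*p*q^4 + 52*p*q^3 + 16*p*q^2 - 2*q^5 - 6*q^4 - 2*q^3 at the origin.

D_{5}

The Hessian of f at 0 has rank 0. Corank 2; j^3 = 2*(2*p - q)*(3*p - q)^2 has shape L^2 M (L != M), so D-series; mu = 5 gives D_5.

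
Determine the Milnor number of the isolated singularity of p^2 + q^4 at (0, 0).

3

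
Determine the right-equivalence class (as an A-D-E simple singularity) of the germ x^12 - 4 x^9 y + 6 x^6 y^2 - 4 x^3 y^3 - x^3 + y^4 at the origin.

E_6

The Hessian of f at 0 is [[0, 0], [0, 0]] with rank 0, so corank 2. A Groebner basis of the Jacobian ideal J(f) in C{x,y} is {y^3, x^2}; counting standard monomials gives mu = 6. Corank 2; j^3 = -x^3 is a perfect cube, so E-series; the 4-jet and mu = 6 give E_6.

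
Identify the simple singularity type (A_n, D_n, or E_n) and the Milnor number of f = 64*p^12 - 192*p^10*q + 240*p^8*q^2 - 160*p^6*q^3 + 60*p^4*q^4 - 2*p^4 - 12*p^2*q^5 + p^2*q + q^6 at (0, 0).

Type D_7, Milnor number mu = 7.

The Hessian of f at 0 is [[0, 0], [0, 0]] with rank 0, so corank 2. A Groebner basis of the Jacobian ideal J(f) in C{p,q} is {p^2/6 + q^5, p^3, p*q}; counting standard monomials gives mu = 7. Corank 2; j^3 = p^2*q has shape L^2 M (L != M), so D-series; mu = 7 gives D_7.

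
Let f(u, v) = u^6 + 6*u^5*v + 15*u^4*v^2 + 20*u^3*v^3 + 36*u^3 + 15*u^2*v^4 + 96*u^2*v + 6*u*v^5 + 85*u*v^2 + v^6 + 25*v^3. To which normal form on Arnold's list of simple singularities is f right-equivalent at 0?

D7

The Hessian of f at 0 has rank 0. Corank 2; j^3 = (u + v)*(6*u + 5*v)^2 has shape L^2 M (L != M), so D-series; mu = 7 gives D_7.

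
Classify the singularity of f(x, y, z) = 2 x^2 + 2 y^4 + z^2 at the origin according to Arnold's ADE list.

A_{3}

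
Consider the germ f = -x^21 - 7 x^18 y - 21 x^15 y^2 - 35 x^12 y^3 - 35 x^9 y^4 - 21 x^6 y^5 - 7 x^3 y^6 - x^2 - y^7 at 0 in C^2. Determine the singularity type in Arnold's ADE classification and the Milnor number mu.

Type A_{6}, Milnor number mu = 6.

The Hessian of f at 0 has rank 1. Corank 1: A-series; mu = 6 gives A_6.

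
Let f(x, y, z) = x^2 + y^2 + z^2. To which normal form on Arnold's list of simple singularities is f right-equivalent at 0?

A_{1}

The Hessian of f at 0 is [[2, 0, 0], [0, 2, 0], [0, 0, 2]] with rank 3, so corank 0. A Groebner basis of the Jacobian ideal J(f) in C{x,y,z} is {x, y, z}; counting standard monomials gives mu = 1. Corank 0: nondegenerate Morse point, so A_1.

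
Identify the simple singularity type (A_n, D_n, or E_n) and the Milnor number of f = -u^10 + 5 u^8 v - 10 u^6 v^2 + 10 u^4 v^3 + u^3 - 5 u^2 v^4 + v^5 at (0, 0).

The Hessian of f at 0 has rank 0. Corank 2; j^3 = u^3 is a perfect cube, so E-series; the 5-jet and mu = 8 give E_8.

Type E_{8}, Milnor number mu = 8.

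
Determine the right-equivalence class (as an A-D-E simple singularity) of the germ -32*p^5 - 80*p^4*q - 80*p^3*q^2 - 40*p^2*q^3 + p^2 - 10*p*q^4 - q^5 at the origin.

A_4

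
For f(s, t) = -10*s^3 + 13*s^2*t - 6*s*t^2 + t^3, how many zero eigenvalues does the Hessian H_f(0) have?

2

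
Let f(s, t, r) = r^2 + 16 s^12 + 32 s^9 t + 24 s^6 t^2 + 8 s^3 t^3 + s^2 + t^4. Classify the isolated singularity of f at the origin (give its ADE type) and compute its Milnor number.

Type A3, Milnor number mu = 3.

The Hessian of f at 0 has rank 2. Corank 1: A-series; mu = 3 gives A_3.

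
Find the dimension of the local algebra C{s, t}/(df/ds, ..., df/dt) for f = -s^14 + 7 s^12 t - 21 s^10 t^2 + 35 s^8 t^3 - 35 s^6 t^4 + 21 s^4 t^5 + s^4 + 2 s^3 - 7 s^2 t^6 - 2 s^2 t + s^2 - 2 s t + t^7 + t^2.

The Hessian of f at 0 is [[2, -2], [-2, 2]] with rank 1, so corank 1. A Groebner basis of the Jacobian ideal J(f) in C{s,t} is {-14*s*t/3 - 5*s/3 + t^4 - 4*t^3/3 + 3*t^2 + 5*t/3, s*t^2 + 4*s*t/3 + s/3 - t^3/3 - t^2 - t/3, s^2 + s - t}; counting standard monomials gives mu = 6. Corank 1: A-series; mu = 6 gives A_6.

6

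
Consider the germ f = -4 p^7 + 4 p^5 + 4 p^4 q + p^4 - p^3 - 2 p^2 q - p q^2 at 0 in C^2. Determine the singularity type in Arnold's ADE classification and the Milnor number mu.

Type D5, Milnor number mu = 5.

The Hessian of f at 0 is [[0, 0], [0, 0]] with rank 0, so corank 2. A Groebner basis of the Jacobian ideal J(f) in C{p,q} is {p*q^2 - p*q/4 - q^2/4, p*q/4 + q^3 + q^2/4, p^2 + p*q}; counting standard monomials gives mu = 5. Corank 2; j^3 = -p*(p + q)^2 has shape L^2 M (L != M), so D-series; mu = 5 gives D_5.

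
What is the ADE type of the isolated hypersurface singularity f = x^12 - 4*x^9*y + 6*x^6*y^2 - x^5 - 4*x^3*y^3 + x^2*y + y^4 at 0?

The Hessian of f at 0 has rank 0. Corank 2; j^3 = x^2*y has shape L^2 M (L != M), so D-series; mu = 5 gives D_5.

D_5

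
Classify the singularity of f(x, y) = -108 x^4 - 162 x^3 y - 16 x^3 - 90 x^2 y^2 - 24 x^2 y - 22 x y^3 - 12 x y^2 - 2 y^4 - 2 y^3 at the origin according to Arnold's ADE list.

The Hessian of f at 0 is [[0, 0], [0, 0]] with rank 0, so corank 2. A Groebner basis of the Jacobian ideal J(f) in C{x,y} is {256*x^2/3 + 256*x*y/3 + y^4 - 8*y^3/9 + 64*y^2/3, x^3 + 20*x^2/3 + 20*x*y/3 + y^3/18 + 5*y^2/3, x^2*y - 88*x^2/9 - 88*x*y/9 - 4*y^3/27 - 22*y^2/9, 32*x^2/3 + x*y^2 + 32*x*y/3 + 7*y^3/18 + 8*y^2/3}; counting standard monomials gives mu = 7. Corank 2; j^3 = -2*(2*x + y)^3 is a perfect cube, so E-series; the 4-jet and mu = 7 give E_7.

E_7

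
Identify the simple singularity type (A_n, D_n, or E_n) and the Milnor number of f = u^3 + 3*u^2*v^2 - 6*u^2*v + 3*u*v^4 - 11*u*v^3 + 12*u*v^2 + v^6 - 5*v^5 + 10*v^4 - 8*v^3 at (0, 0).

The Hessian of f at 0 has rank 0. Corank 2; j^3 = (u - 2*v)^3 is a perfect cube, so E-series; the 4-jet and mu = 7 give E_7.

Type E_{7}, Milnor number mu = 7.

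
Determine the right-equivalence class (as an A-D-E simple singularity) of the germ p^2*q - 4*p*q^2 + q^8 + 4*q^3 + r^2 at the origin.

The Hessian of f at 0 is [[0, 0, 0], [0, 0, 0], [0, 0, 2]] with rank 1, so corank 2. A Groebner basis of the Jacobian ideal J(f) in C{p,q,r} is {p^2/8 + q^7 - q^2/2, p^3 - 8*q^3, p*q - 2*q^2, r}; counting standard monomials gives mu = 9. Corank 2; j^3 = q*(p - 2*q)^2 has shape L^2 M (L != M), so D-series; mu = 9 gives D_9.

D_{9}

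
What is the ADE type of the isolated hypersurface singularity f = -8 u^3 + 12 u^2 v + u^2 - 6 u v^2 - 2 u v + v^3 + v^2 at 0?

The Hessian of f at 0 has rank 1. Corank 1: A-series; mu = 2 gives A_2.

A2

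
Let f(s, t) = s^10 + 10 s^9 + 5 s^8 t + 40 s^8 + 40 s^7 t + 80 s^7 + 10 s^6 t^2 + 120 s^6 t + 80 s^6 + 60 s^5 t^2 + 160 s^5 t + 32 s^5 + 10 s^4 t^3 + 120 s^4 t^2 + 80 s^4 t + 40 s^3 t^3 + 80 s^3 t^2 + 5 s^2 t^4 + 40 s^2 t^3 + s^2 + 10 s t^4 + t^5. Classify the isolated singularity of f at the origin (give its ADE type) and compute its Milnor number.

Type A4, Milnor number mu = 4.

The Hessian of f at 0 has rank 1. Corank 1: A-series; mu = 4 gives A_4.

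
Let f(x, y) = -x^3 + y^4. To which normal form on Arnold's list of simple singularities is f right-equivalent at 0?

E_6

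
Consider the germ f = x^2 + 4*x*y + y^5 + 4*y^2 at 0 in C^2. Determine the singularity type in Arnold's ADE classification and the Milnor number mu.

Type A4, Milnor number mu = 4.

The Hessian of f at 0 has rank 1. Corank 1: A-series; mu = 4 gives A_4.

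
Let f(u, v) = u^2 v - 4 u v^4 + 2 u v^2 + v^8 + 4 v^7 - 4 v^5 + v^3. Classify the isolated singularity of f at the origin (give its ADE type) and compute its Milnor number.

Type D_9, Milnor number mu = 9.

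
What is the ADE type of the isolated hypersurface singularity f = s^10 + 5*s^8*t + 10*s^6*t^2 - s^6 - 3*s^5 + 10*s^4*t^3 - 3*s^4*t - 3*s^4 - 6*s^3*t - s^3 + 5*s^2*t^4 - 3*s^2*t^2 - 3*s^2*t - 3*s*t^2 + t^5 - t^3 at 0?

E_8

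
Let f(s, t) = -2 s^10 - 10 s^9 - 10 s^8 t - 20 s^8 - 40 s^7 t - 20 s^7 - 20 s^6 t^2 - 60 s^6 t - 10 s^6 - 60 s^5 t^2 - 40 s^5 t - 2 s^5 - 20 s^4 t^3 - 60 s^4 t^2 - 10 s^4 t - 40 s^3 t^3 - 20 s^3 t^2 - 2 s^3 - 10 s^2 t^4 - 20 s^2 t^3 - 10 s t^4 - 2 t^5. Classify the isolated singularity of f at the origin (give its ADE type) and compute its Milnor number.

The Hessian of f at 0 has rank 0. Corank 2; j^3 = -2*s^3 is a perfect cube, so E-series; the 5-jet and mu = 8 give E_8.

Type E8, Milnor number mu = 8.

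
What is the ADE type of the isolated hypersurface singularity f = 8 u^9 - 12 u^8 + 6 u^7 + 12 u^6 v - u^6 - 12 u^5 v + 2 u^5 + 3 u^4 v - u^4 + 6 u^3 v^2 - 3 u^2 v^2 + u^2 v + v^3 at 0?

The Hessian of f at 0 has rank 0. Corank 2; j^3 = v*(u^2 + v^2) splits into three distinct lines over C (the quadratic factor has nonzero discriminant), so D_4.

D_4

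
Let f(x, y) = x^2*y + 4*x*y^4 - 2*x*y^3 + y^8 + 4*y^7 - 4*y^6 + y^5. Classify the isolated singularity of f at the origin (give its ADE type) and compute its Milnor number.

Type D_{9}, Milnor number mu = 9.

The Hessian of f at 0 has rank 0. Corank 2; j^3 = x^2*y has shape L^2 M (L != M), so D-series; mu = 9 gives D_9.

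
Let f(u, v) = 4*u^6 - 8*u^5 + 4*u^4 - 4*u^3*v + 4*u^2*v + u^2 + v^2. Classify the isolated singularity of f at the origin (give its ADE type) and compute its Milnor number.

The Hessian of f at 0 is [[2, 0], [0, 2]] with rank 2, so corank 0. A Groebner basis of the Jacobian ideal J(f) in C{u,v} is {u, v}; counting standard monomials gives mu = 1. Corank 0: nondegenerate Morse point, so A_1.

Type A_{1}, Milnor number mu = 1.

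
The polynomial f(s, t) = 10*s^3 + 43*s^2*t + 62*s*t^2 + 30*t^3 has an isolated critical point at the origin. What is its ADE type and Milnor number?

Type D_4, Milnor number mu = 4.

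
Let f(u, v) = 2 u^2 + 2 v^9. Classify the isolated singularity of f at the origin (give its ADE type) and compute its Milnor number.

Type A8, Milnor number mu = 8.

The Hessian of f at 0 has rank 1. Corank 1: A-series; mu = 8 gives A_8.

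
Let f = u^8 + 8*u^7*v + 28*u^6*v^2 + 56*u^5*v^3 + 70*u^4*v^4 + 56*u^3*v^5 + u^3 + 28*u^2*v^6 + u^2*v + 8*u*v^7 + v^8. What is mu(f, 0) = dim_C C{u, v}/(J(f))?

The Hessian of f at 0 is [[0, 0], [0, 0]] with rank 0, so corank 2. A Groebner basis of the Jacobian ideal J(f) in C{u,v} is {-u*v/8 + v^7, u*v^2, u^2 + u*v}; counting standard monomials gives mu = 9. Corank 2; j^3 = u^2*(u + v) has shape L^2 M (L != M), so D-series; mu = 9 gives D_9.

9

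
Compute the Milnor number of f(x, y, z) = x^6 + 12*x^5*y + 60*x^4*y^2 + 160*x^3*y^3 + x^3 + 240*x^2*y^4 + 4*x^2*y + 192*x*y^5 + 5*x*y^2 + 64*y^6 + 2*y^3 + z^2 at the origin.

7

The Hessian of f at 0 is [[0, 0, 0], [0, 0, 0], [0, 0, 2]] with rank 1, so corank 2. A Groebner basis of the Jacobian ideal J(f) in C{x,y,z} is {-x*y/6 + y^5 - y^2/6, x*y^2 + y^3, x^2 + 3*x*y + 2*y^2, z}; counting standard monomials gives mu = 7. Corank 2; j^3 = (x + y)^2*(x + 2*y) has shape L^2 M (L != M), so D-series; mu = 7 gives D_7.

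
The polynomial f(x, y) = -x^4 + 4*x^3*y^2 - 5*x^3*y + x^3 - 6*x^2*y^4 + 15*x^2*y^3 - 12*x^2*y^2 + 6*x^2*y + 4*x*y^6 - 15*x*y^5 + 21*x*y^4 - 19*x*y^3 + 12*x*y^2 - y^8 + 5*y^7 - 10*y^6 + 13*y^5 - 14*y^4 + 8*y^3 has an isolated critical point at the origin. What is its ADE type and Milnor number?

Type E_7, Milnor number mu = 7.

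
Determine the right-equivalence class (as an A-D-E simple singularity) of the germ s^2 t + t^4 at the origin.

D_5

The Hessian of f at 0 is [[0, 0], [0, 0]] with rank 0, so corank 2. A Groebner basis of the Jacobian ideal J(f) in C{s,t} is {s^3, s^2/4 + t^3, s*t}; counting standard monomials gives mu = 5. Corank 2; j^3 = s^2*t has shape L^2 M (L != M), so D-series; mu = 5 gives D_5.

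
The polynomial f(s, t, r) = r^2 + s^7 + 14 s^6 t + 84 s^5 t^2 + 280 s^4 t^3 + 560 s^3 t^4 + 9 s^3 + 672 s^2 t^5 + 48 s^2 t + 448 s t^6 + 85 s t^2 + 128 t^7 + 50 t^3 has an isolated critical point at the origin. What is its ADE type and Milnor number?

Type D8, Milnor number mu = 8.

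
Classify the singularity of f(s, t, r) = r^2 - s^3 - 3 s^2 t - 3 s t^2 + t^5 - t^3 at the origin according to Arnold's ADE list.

E_8

The Hessian of f at 0 is [[0, 0, 0], [0, 0, 0], [0, 0, 2]] with rank 1, so corank 2. A Groebner basis of the Jacobian ideal J(f) in C{s,t,r} is {t^4, s^2 + 2*s*t + t^2, r}; counting standard monomials gives mu = 8. Corank 2; j^3 = -(s + t)^3 is a perfect cube, so E-series; the 5-jet and mu = 8 give E_8.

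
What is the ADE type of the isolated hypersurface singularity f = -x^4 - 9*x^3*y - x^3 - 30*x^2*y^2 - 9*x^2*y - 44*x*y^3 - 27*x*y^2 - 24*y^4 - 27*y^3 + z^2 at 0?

The Hessian of f at 0 has rank 1. Corank 2; j^3 = -(x + 3*y)^3 is a perfect cube, so E-series; the 4-jet and mu = 7 give E_7.

E7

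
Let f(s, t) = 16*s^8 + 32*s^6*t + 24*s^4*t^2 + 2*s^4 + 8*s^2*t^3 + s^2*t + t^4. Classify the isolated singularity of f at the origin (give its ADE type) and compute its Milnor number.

The Hessian of f at 0 has rank 0. Corank 2; j^3 = s^2*t has shape L^2 M (L != M), so D-series; mu = 5 gives D_5.

Type D_5, Milnor number mu = 5.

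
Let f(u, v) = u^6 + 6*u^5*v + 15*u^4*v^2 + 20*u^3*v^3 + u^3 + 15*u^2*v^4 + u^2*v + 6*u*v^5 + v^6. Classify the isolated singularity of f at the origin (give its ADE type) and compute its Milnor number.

Type D_{7}, Milnor number mu = 7.

The Hessian of f at 0 has rank 0. Corank 2; j^3 = u^2*(u + v) has shape L^2 M (L != M), so D-series; mu = 7 gives D_7.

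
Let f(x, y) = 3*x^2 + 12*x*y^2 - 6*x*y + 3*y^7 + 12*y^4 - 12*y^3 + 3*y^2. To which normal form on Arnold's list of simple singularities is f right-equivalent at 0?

A_{6}

The Hessian of f at 0 has rank 1. Corank 1: A-series; mu = 6 gives A_6.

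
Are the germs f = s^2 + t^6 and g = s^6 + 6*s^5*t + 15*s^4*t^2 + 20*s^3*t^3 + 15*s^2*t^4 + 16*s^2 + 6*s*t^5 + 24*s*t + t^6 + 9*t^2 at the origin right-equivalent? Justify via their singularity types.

The Hessian of f at 0 is [[2, 0], [0, 0]] with rank 1, so corank 1. A Groebner basis of the Jacobian ideal J(f) in C{s,t} is {t^5, s}; counting standard monomials gives mu = 5. Corank 1: A-series; mu = 5 gives A_5. The Hessian of g at 0 is [[32, 24], [24, 18]] with rank 1, so corank 1. A Groebner basis of the Jacobian ideal J(g) in C{s,t} is {t^5, s + 3*t/4}; counting standard monomials gives mu = 5. Corank 1: A-series; mu = 5 gives A_5. Both have type A_5, hence right-equivalent.

Yes.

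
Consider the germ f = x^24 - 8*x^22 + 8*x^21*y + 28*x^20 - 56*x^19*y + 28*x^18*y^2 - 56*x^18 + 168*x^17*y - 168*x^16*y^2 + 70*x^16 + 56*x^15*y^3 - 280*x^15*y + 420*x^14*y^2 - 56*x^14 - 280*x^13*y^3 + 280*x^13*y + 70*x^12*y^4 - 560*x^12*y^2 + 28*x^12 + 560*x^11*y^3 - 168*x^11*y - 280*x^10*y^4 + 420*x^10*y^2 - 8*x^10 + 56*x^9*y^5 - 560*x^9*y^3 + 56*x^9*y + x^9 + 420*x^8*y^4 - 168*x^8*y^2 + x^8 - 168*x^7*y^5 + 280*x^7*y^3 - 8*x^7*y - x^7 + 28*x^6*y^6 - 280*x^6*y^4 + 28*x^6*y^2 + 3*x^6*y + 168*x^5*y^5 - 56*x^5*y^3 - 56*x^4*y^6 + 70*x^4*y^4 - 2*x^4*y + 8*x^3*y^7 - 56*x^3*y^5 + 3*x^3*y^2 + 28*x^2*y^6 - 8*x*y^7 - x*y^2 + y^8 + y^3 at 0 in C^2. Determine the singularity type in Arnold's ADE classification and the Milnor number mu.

Type D9, Milnor number mu = 9.

The Hessian of f at 0 has rank 0. Corank 2; j^3 = -y^2*(x - y) has shape L^2 M (L != M), so D-series; mu = 9 gives D_9.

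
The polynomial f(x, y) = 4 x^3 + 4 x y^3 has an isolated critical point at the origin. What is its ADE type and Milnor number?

The Hessian of f at 0 is [[0, 0], [0, 0]] with rank 0, so corank 2. A Groebner basis of the Jacobian ideal J(f) in C{x,y} is {x^3, x*y^2, 3*x^2 + y^3}; counting standard monomials gives mu = 7. Corank 2; j^3 = 4*x^3 is a perfect cube, so E-series; the 4-jet and mu = 7 give E_7.

Type E_7, Milnor number mu = 7.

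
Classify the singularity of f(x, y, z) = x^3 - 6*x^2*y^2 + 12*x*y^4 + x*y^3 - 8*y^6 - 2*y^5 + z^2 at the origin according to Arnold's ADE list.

The Hessian of f at 0 is [[0, 0, 0], [0, 0, 0], [0, 0, 2]] with rank 1, so corank 2. A Groebner basis of the Jacobian ideal J(f) in C{x,y,z} is {-x^2/4 + y^4 - y^3/12, x^3, x^2*y + x^2/12 + y^3/36, -x^2/2 + x*y^2 - y^3/6, z}; counting standard monomials gives mu = 7. Corank 2; j^3 = x^3 is a perfect cube, so E-series; the 4-jet and mu = 7 give E_7.

E_{7}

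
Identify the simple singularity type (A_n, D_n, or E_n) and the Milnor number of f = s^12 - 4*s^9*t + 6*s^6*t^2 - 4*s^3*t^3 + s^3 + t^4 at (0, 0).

Type E_{6}, Milnor number mu = 6.

The Hessian of f at 0 is [[0, 0], [0, 0]] with rank 0, so corank 2. A Groebner basis of the Jacobian ideal J(f) in C{s,t} is {t^3, s^2}; counting standard monomials gives mu = 6. Corank 2; j^3 = s^3 is a perfect cube, so E-series; the 4-jet and mu = 6 give E_6.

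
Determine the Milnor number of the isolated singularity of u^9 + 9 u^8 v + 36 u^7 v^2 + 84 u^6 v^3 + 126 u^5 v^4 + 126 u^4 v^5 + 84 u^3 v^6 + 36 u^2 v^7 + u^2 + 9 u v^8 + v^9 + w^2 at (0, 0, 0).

8

The Hessian of f at 0 has rank 2. Corank 1: A-series; mu = 8 gives A_8.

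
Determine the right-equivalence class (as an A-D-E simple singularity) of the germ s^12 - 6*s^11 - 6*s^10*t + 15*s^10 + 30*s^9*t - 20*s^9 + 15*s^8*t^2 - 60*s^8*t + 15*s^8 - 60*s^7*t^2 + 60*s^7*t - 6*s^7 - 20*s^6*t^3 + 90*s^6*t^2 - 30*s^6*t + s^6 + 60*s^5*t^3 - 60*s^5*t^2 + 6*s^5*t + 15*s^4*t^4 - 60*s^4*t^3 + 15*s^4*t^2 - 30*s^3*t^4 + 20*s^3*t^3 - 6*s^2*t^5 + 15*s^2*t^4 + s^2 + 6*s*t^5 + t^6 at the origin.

The Hessian of f at 0 has rank 1. Corank 1: A-series; mu = 5 gives A_5.

A5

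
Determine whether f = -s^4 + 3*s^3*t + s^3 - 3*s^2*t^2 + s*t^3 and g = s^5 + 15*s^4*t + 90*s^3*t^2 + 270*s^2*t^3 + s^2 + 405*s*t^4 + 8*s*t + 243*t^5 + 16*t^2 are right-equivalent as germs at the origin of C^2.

The Hessian of f at 0 has rank 0. Corank 2; j^3 = s^3 is a perfect cube, so E-series; the 4-jet and mu = 7 give E_7. The Hessian of g at 0 has rank 1. Corank 1: A-series; mu = 4 gives A_4. f is E_7 but g is A_4, hence not right-equivalent.

No.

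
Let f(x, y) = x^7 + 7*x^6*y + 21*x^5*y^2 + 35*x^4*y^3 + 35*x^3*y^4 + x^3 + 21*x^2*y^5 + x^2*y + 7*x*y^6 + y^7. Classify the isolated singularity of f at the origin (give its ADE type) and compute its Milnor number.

The Hessian of f at 0 has rank 0. Corank 2; j^3 = x^2*(x + y) has shape L^2 M (L != M), so D-series; mu = 8 gives D_8.

Type D_{8}, Milnor number mu = 8.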